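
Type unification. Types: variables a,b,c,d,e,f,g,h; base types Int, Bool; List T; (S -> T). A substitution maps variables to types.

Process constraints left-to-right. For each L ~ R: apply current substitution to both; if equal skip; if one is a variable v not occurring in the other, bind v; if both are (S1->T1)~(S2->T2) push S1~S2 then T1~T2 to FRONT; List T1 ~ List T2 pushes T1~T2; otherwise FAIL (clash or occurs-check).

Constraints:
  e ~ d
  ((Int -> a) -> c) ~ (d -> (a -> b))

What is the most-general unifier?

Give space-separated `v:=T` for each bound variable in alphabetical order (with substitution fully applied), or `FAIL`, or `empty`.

Answer: c:=(a -> b) d:=(Int -> a) e:=(Int -> a)

Derivation:
step 1: unify e ~ d  [subst: {-} | 1 pending]
  bind e := d
step 2: unify ((Int -> a) -> c) ~ (d -> (a -> b))  [subst: {e:=d} | 0 pending]
  -> decompose arrow: push (Int -> a)~d, c~(a -> b)
step 3: unify (Int -> a) ~ d  [subst: {e:=d} | 1 pending]
  bind d := (Int -> a)
step 4: unify c ~ (a -> b)  [subst: {e:=d, d:=(Int -> a)} | 0 pending]
  bind c := (a -> b)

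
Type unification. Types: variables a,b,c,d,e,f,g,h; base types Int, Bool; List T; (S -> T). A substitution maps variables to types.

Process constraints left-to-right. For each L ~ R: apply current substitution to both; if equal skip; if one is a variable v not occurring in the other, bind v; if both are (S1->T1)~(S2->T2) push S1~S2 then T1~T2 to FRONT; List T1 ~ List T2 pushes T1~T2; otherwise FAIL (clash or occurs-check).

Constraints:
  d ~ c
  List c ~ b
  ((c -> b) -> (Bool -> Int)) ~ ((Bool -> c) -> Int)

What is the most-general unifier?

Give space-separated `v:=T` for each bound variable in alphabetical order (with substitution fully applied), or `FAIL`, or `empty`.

step 1: unify d ~ c  [subst: {-} | 2 pending]
  bind d := c
step 2: unify List c ~ b  [subst: {d:=c} | 1 pending]
  bind b := List c
step 3: unify ((c -> List c) -> (Bool -> Int)) ~ ((Bool -> c) -> Int)  [subst: {d:=c, b:=List c} | 0 pending]
  -> decompose arrow: push (c -> List c)~(Bool -> c), (Bool -> Int)~Int
step 4: unify (c -> List c) ~ (Bool -> c)  [subst: {d:=c, b:=List c} | 1 pending]
  -> decompose arrow: push c~Bool, List c~c
step 5: unify c ~ Bool  [subst: {d:=c, b:=List c} | 2 pending]
  bind c := Bool
step 6: unify List Bool ~ Bool  [subst: {d:=c, b:=List c, c:=Bool} | 1 pending]
  clash: List Bool vs Bool

Answer: FAIL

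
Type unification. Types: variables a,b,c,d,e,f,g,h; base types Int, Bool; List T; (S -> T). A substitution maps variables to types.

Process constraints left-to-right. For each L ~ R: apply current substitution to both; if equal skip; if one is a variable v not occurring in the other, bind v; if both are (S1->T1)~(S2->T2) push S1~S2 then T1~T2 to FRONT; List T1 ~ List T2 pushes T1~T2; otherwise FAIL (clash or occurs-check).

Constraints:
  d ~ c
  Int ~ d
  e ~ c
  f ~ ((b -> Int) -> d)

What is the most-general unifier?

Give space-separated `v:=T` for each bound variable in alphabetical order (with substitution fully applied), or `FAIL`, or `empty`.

step 1: unify d ~ c  [subst: {-} | 3 pending]
  bind d := c
step 2: unify Int ~ c  [subst: {d:=c} | 2 pending]
  bind c := Int
step 3: unify e ~ Int  [subst: {d:=c, c:=Int} | 1 pending]
  bind e := Int
step 4: unify f ~ ((b -> Int) -> Int)  [subst: {d:=c, c:=Int, e:=Int} | 0 pending]
  bind f := ((b -> Int) -> Int)

Answer: c:=Int d:=Int e:=Int f:=((b -> Int) -> Int)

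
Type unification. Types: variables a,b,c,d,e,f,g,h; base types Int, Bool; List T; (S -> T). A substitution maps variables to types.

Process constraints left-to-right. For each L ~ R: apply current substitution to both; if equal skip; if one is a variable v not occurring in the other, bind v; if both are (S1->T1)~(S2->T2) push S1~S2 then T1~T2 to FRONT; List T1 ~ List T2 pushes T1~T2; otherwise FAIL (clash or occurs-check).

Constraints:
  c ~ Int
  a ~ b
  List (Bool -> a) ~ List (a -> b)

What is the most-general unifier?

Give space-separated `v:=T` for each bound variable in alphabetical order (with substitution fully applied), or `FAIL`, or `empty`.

Answer: a:=Bool b:=Bool c:=Int

Derivation:
step 1: unify c ~ Int  [subst: {-} | 2 pending]
  bind c := Int
step 2: unify a ~ b  [subst: {c:=Int} | 1 pending]
  bind a := b
step 3: unify List (Bool -> b) ~ List (b -> b)  [subst: {c:=Int, a:=b} | 0 pending]
  -> decompose List: push (Bool -> b)~(b -> b)
step 4: unify (Bool -> b) ~ (b -> b)  [subst: {c:=Int, a:=b} | 0 pending]
  -> decompose arrow: push Bool~b, b~b
step 5: unify Bool ~ b  [subst: {c:=Int, a:=b} | 1 pending]
  bind b := Bool
step 6: unify Bool ~ Bool  [subst: {c:=Int, a:=b, b:=Bool} | 0 pending]
  -> identical, skip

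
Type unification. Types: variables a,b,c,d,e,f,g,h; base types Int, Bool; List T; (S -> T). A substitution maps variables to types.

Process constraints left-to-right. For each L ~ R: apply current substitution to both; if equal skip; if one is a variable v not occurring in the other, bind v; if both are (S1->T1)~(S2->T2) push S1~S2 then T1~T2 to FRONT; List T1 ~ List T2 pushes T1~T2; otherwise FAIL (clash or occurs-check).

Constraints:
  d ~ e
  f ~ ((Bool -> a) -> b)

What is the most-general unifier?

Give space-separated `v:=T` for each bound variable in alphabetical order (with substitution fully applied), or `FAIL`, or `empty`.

Answer: d:=e f:=((Bool -> a) -> b)

Derivation:
step 1: unify d ~ e  [subst: {-} | 1 pending]
  bind d := e
step 2: unify f ~ ((Bool -> a) -> b)  [subst: {d:=e} | 0 pending]
  bind f := ((Bool -> a) -> b)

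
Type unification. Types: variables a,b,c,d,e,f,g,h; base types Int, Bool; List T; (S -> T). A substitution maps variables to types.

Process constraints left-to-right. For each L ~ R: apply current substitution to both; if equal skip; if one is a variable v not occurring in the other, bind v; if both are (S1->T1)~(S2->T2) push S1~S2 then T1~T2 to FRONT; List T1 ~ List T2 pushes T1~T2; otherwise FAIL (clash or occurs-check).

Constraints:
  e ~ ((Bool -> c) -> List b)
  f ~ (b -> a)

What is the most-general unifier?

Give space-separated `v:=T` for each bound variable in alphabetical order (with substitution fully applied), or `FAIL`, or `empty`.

step 1: unify e ~ ((Bool -> c) -> List b)  [subst: {-} | 1 pending]
  bind e := ((Bool -> c) -> List b)
step 2: unify f ~ (b -> a)  [subst: {e:=((Bool -> c) -> List b)} | 0 pending]
  bind f := (b -> a)

Answer: e:=((Bool -> c) -> List b) f:=(b -> a)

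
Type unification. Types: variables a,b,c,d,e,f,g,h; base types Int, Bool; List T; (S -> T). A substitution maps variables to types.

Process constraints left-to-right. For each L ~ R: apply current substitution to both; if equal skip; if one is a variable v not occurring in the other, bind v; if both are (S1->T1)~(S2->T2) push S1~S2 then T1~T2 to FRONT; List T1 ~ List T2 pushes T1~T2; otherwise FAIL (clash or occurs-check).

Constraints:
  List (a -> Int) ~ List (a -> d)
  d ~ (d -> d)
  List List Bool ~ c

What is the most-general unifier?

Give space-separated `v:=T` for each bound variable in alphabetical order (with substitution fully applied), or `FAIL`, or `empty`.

Answer: FAIL

Derivation:
step 1: unify List (a -> Int) ~ List (a -> d)  [subst: {-} | 2 pending]
  -> decompose List: push (a -> Int)~(a -> d)
step 2: unify (a -> Int) ~ (a -> d)  [subst: {-} | 2 pending]
  -> decompose arrow: push a~a, Int~d
step 3: unify a ~ a  [subst: {-} | 3 pending]
  -> identical, skip
step 4: unify Int ~ d  [subst: {-} | 2 pending]
  bind d := Int
step 5: unify Int ~ (Int -> Int)  [subst: {d:=Int} | 1 pending]
  clash: Int vs (Int -> Int)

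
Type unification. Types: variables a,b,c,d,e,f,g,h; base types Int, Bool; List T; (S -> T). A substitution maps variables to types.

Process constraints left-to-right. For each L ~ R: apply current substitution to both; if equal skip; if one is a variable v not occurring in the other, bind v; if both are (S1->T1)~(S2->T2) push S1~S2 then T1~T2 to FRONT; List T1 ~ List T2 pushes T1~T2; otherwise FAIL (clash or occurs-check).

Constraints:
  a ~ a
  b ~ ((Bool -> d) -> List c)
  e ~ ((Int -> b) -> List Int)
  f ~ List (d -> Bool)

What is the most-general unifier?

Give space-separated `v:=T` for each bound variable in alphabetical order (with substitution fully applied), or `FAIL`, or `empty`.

Answer: b:=((Bool -> d) -> List c) e:=((Int -> ((Bool -> d) -> List c)) -> List Int) f:=List (d -> Bool)

Derivation:
step 1: unify a ~ a  [subst: {-} | 3 pending]
  -> identical, skip
step 2: unify b ~ ((Bool -> d) -> List c)  [subst: {-} | 2 pending]
  bind b := ((Bool -> d) -> List c)
step 3: unify e ~ ((Int -> ((Bool -> d) -> List c)) -> List Int)  [subst: {b:=((Bool -> d) -> List c)} | 1 pending]
  bind e := ((Int -> ((Bool -> d) -> List c)) -> List Int)
step 4: unify f ~ List (d -> Bool)  [subst: {b:=((Bool -> d) -> List c), e:=((Int -> ((Bool -> d) -> List c)) -> List Int)} | 0 pending]
  bind f := List (d -> Bool)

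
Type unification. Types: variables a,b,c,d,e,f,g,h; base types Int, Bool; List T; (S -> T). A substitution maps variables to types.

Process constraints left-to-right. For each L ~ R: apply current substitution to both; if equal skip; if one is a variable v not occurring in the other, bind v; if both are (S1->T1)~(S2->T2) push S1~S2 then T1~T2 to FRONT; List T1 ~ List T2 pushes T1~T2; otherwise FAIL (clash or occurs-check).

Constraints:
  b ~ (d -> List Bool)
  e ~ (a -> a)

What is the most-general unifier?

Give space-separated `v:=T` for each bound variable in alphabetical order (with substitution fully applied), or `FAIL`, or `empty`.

step 1: unify b ~ (d -> List Bool)  [subst: {-} | 1 pending]
  bind b := (d -> List Bool)
step 2: unify e ~ (a -> a)  [subst: {b:=(d -> List Bool)} | 0 pending]
  bind e := (a -> a)

Answer: b:=(d -> List Bool) e:=(a -> a)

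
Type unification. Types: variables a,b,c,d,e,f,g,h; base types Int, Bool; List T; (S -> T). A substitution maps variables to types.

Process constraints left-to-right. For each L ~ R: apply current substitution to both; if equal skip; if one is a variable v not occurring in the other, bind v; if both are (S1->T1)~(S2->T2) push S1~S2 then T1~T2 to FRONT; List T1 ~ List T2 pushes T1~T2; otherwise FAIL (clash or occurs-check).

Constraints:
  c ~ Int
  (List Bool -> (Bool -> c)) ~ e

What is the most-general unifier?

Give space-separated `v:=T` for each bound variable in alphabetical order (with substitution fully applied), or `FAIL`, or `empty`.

Answer: c:=Int e:=(List Bool -> (Bool -> Int))

Derivation:
step 1: unify c ~ Int  [subst: {-} | 1 pending]
  bind c := Int
step 2: unify (List Bool -> (Bool -> Int)) ~ e  [subst: {c:=Int} | 0 pending]
  bind e := (List Bool -> (Bool -> Int))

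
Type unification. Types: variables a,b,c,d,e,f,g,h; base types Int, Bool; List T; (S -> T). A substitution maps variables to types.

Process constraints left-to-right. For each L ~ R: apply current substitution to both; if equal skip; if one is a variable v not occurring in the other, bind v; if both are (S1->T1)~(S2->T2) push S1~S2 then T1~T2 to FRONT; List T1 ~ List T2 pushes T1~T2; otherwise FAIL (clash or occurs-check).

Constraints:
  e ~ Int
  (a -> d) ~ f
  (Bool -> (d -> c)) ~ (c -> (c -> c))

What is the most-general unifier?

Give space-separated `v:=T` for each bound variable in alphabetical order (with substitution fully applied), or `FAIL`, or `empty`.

Answer: c:=Bool d:=Bool e:=Int f:=(a -> Bool)

Derivation:
step 1: unify e ~ Int  [subst: {-} | 2 pending]
  bind e := Int
step 2: unify (a -> d) ~ f  [subst: {e:=Int} | 1 pending]
  bind f := (a -> d)
step 3: unify (Bool -> (d -> c)) ~ (c -> (c -> c))  [subst: {e:=Int, f:=(a -> d)} | 0 pending]
  -> decompose arrow: push Bool~c, (d -> c)~(c -> c)
step 4: unify Bool ~ c  [subst: {e:=Int, f:=(a -> d)} | 1 pending]
  bind c := Bool
step 5: unify (d -> Bool) ~ (Bool -> Bool)  [subst: {e:=Int, f:=(a -> d), c:=Bool} | 0 pending]
  -> decompose arrow: push d~Bool, Bool~Bool
step 6: unify d ~ Bool  [subst: {e:=Int, f:=(a -> d), c:=Bool} | 1 pending]
  bind d := Bool
step 7: unify Bool ~ Bool  [subst: {e:=Int, f:=(a -> d), c:=Bool, d:=Bool} | 0 pending]
  -> identical, skip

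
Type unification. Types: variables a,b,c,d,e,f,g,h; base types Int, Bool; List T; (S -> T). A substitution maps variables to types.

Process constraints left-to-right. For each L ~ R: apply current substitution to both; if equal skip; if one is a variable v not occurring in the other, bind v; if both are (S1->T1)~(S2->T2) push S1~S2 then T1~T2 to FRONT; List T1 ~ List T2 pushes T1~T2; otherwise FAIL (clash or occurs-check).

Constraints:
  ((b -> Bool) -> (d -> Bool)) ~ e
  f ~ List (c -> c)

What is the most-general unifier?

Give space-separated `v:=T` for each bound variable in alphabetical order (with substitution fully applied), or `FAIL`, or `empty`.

step 1: unify ((b -> Bool) -> (d -> Bool)) ~ e  [subst: {-} | 1 pending]
  bind e := ((b -> Bool) -> (d -> Bool))
step 2: unify f ~ List (c -> c)  [subst: {e:=((b -> Bool) -> (d -> Bool))} | 0 pending]
  bind f := List (c -> c)

Answer: e:=((b -> Bool) -> (d -> Bool)) f:=List (c -> c)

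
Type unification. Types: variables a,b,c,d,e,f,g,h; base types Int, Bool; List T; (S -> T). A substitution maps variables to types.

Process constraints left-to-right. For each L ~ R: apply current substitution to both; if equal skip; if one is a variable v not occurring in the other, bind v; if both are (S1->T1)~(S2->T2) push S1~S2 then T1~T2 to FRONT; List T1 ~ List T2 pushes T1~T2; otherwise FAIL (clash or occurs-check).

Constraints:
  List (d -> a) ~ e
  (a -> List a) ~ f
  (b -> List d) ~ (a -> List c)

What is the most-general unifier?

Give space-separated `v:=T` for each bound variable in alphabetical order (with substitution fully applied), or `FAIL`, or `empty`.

step 1: unify List (d -> a) ~ e  [subst: {-} | 2 pending]
  bind e := List (d -> a)
step 2: unify (a -> List a) ~ f  [subst: {e:=List (d -> a)} | 1 pending]
  bind f := (a -> List a)
step 3: unify (b -> List d) ~ (a -> List c)  [subst: {e:=List (d -> a), f:=(a -> List a)} | 0 pending]
  -> decompose arrow: push b~a, List d~List c
step 4: unify b ~ a  [subst: {e:=List (d -> a), f:=(a -> List a)} | 1 pending]
  bind b := a
step 5: unify List d ~ List c  [subst: {e:=List (d -> a), f:=(a -> List a), b:=a} | 0 pending]
  -> decompose List: push d~c
step 6: unify d ~ c  [subst: {e:=List (d -> a), f:=(a -> List a), b:=a} | 0 pending]
  bind d := c

Answer: b:=a d:=c e:=List (c -> a) f:=(a -> List a)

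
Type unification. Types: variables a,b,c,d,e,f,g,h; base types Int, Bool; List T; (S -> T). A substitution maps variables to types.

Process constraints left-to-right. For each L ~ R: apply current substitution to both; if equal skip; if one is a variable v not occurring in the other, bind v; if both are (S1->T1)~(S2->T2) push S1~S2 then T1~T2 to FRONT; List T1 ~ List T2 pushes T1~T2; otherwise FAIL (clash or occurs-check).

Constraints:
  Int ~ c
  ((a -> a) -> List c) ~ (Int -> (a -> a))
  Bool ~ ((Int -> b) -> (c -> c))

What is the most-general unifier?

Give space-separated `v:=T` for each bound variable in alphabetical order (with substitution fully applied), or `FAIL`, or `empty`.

step 1: unify Int ~ c  [subst: {-} | 2 pending]
  bind c := Int
step 2: unify ((a -> a) -> List Int) ~ (Int -> (a -> a))  [subst: {c:=Int} | 1 pending]
  -> decompose arrow: push (a -> a)~Int, List Int~(a -> a)
step 3: unify (a -> a) ~ Int  [subst: {c:=Int} | 2 pending]
  clash: (a -> a) vs Int

Answer: FAIL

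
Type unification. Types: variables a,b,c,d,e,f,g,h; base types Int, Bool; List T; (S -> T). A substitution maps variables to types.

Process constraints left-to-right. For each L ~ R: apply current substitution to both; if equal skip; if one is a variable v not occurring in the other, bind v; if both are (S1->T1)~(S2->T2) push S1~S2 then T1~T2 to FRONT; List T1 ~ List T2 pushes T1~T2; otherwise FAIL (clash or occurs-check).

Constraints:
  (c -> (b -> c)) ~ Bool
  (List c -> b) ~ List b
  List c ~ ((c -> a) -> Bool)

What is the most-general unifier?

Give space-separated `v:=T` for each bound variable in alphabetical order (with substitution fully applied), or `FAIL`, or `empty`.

Answer: FAIL

Derivation:
step 1: unify (c -> (b -> c)) ~ Bool  [subst: {-} | 2 pending]
  clash: (c -> (b -> c)) vs Bool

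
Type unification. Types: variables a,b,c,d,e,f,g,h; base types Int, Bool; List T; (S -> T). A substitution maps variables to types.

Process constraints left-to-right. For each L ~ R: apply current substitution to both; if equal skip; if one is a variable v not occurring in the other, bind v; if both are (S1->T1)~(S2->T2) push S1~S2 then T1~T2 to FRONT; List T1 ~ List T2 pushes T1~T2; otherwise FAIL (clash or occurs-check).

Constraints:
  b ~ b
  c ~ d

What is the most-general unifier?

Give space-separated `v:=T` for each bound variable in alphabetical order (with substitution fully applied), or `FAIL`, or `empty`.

step 1: unify b ~ b  [subst: {-} | 1 pending]
  -> identical, skip
step 2: unify c ~ d  [subst: {-} | 0 pending]
  bind c := d

Answer: c:=d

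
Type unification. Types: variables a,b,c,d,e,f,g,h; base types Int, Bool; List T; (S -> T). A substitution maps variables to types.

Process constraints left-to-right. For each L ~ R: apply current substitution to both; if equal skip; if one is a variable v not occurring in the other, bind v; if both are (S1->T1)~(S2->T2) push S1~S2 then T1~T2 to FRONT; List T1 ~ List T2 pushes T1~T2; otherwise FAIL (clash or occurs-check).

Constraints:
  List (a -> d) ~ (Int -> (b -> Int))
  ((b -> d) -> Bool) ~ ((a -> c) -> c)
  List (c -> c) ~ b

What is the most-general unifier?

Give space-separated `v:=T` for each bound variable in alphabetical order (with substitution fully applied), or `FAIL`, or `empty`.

Answer: FAIL

Derivation:
step 1: unify List (a -> d) ~ (Int -> (b -> Int))  [subst: {-} | 2 pending]
  clash: List (a -> d) vs (Int -> (b -> Int))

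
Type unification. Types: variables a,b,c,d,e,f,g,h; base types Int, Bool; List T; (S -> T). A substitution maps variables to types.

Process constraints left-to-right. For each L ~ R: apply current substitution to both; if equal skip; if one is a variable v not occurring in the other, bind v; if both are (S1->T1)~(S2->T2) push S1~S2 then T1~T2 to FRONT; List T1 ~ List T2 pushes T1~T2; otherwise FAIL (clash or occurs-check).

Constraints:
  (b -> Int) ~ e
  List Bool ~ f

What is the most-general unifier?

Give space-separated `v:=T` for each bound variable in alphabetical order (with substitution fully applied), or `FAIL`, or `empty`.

step 1: unify (b -> Int) ~ e  [subst: {-} | 1 pending]
  bind e := (b -> Int)
step 2: unify List Bool ~ f  [subst: {e:=(b -> Int)} | 0 pending]
  bind f := List Bool

Answer: e:=(b -> Int) f:=List Bool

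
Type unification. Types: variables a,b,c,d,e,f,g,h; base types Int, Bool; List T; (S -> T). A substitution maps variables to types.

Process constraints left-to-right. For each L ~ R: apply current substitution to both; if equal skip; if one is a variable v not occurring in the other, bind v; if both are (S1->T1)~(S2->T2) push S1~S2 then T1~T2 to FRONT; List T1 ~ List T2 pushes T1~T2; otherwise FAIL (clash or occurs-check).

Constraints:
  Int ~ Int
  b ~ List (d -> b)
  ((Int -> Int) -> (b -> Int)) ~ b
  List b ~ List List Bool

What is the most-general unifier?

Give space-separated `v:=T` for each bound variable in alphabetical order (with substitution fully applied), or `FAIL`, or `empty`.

Answer: FAIL

Derivation:
step 1: unify Int ~ Int  [subst: {-} | 3 pending]
  -> identical, skip
step 2: unify b ~ List (d -> b)  [subst: {-} | 2 pending]
  occurs-check fail: b in List (d -> b)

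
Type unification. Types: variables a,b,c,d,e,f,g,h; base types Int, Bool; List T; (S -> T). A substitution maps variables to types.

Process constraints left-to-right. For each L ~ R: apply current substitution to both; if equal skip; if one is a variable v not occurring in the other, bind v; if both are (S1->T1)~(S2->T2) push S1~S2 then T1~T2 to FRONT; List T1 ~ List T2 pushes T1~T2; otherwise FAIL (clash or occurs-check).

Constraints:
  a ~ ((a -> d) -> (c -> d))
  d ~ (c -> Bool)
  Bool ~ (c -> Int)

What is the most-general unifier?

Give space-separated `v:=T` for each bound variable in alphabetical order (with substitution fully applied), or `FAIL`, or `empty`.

step 1: unify a ~ ((a -> d) -> (c -> d))  [subst: {-} | 2 pending]
  occurs-check fail: a in ((a -> d) -> (c -> d))

Answer: FAIL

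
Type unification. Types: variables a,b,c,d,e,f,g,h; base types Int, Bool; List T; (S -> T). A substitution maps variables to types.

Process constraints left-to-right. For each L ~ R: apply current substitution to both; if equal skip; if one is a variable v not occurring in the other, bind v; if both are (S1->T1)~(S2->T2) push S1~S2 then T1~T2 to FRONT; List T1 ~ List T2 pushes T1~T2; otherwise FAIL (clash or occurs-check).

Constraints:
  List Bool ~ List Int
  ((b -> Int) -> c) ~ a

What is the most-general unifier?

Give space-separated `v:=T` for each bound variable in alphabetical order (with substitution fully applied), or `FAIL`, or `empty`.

Answer: FAIL

Derivation:
step 1: unify List Bool ~ List Int  [subst: {-} | 1 pending]
  -> decompose List: push Bool~Int
step 2: unify Bool ~ Int  [subst: {-} | 1 pending]
  clash: Bool vs Int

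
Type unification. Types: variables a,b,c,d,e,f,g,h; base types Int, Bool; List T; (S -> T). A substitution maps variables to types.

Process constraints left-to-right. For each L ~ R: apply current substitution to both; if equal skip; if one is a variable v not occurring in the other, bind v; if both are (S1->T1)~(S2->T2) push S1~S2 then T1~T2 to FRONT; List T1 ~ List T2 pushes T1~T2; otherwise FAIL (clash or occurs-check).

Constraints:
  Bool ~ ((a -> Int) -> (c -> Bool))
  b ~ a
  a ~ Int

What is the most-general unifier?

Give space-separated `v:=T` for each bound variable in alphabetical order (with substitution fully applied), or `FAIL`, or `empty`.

step 1: unify Bool ~ ((a -> Int) -> (c -> Bool))  [subst: {-} | 2 pending]
  clash: Bool vs ((a -> Int) -> (c -> Bool))

Answer: FAIL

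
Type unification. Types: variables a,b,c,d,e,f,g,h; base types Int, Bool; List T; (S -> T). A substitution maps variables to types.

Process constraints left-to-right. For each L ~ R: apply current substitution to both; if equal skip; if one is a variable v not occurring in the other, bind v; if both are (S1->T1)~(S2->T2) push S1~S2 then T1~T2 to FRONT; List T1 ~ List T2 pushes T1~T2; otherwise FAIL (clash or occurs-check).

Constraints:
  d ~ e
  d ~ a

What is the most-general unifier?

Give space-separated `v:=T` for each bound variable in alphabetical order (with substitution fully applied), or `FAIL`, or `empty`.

Answer: d:=a e:=a

Derivation:
step 1: unify d ~ e  [subst: {-} | 1 pending]
  bind d := e
step 2: unify e ~ a  [subst: {d:=e} | 0 pending]
  bind e := a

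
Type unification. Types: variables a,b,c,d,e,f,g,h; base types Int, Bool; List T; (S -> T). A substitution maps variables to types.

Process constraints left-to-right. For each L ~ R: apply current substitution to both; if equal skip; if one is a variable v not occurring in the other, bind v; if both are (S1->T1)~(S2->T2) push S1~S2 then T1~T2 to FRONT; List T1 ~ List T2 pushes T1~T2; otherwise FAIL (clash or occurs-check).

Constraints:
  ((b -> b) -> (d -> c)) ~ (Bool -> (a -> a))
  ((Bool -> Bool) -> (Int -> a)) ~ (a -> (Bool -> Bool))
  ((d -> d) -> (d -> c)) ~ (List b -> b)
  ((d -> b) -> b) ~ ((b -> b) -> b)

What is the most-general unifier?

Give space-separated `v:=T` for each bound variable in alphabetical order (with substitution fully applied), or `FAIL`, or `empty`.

Answer: FAIL

Derivation:
step 1: unify ((b -> b) -> (d -> c)) ~ (Bool -> (a -> a))  [subst: {-} | 3 pending]
  -> decompose arrow: push (b -> b)~Bool, (d -> c)~(a -> a)
step 2: unify (b -> b) ~ Bool  [subst: {-} | 4 pending]
  clash: (b -> b) vs Bool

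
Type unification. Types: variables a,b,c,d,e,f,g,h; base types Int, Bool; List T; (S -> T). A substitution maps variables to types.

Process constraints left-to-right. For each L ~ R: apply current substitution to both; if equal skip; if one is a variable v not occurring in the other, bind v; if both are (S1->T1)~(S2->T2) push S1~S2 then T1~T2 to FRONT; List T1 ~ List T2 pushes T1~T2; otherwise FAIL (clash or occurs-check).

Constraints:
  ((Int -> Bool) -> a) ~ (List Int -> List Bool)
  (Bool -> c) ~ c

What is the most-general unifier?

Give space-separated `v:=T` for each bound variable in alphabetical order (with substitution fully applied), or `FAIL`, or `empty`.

Answer: FAIL

Derivation:
step 1: unify ((Int -> Bool) -> a) ~ (List Int -> List Bool)  [subst: {-} | 1 pending]
  -> decompose arrow: push (Int -> Bool)~List Int, a~List Bool
step 2: unify (Int -> Bool) ~ List Int  [subst: {-} | 2 pending]
  clash: (Int -> Bool) vs List Int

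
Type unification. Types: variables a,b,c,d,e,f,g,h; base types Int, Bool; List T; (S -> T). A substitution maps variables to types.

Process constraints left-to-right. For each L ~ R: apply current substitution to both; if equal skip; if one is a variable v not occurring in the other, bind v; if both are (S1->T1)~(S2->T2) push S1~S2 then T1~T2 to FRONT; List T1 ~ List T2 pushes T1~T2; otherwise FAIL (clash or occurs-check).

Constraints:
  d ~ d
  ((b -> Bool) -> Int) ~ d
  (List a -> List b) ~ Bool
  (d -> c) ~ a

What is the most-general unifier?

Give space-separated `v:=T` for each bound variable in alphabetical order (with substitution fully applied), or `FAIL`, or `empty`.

step 1: unify d ~ d  [subst: {-} | 3 pending]
  -> identical, skip
step 2: unify ((b -> Bool) -> Int) ~ d  [subst: {-} | 2 pending]
  bind d := ((b -> Bool) -> Int)
step 3: unify (List a -> List b) ~ Bool  [subst: {d:=((b -> Bool) -> Int)} | 1 pending]
  clash: (List a -> List b) vs Bool

Answer: FAIL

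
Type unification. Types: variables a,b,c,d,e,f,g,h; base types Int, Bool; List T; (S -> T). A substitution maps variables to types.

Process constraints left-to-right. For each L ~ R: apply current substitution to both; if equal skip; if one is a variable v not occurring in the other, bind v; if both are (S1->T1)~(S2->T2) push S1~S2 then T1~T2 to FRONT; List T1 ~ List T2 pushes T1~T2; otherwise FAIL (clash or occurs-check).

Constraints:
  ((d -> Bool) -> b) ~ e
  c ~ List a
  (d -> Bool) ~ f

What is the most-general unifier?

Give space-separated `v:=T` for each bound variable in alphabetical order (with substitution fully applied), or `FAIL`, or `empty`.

Answer: c:=List a e:=((d -> Bool) -> b) f:=(d -> Bool)

Derivation:
step 1: unify ((d -> Bool) -> b) ~ e  [subst: {-} | 2 pending]
  bind e := ((d -> Bool) -> b)
step 2: unify c ~ List a  [subst: {e:=((d -> Bool) -> b)} | 1 pending]
  bind c := List a
step 3: unify (d -> Bool) ~ f  [subst: {e:=((d -> Bool) -> b), c:=List a} | 0 pending]
  bind f := (d -> Bool)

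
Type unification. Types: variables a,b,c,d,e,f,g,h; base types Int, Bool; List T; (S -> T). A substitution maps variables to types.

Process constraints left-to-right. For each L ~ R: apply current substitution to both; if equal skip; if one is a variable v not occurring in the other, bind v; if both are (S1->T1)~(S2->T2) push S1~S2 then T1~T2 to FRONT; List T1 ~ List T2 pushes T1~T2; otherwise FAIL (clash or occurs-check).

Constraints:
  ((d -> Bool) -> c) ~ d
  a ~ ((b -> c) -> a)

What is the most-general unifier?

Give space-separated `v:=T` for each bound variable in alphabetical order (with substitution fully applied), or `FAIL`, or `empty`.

Answer: FAIL

Derivation:
step 1: unify ((d -> Bool) -> c) ~ d  [subst: {-} | 1 pending]
  occurs-check fail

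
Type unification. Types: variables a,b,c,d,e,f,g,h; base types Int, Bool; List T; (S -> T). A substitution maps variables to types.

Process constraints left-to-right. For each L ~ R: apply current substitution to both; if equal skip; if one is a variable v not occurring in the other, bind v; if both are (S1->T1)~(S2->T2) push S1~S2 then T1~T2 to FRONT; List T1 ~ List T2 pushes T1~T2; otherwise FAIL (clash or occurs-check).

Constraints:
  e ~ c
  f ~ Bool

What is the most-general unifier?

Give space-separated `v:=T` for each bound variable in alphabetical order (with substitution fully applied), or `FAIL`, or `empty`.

step 1: unify e ~ c  [subst: {-} | 1 pending]
  bind e := c
step 2: unify f ~ Bool  [subst: {e:=c} | 0 pending]
  bind f := Bool

Answer: e:=c f:=Bool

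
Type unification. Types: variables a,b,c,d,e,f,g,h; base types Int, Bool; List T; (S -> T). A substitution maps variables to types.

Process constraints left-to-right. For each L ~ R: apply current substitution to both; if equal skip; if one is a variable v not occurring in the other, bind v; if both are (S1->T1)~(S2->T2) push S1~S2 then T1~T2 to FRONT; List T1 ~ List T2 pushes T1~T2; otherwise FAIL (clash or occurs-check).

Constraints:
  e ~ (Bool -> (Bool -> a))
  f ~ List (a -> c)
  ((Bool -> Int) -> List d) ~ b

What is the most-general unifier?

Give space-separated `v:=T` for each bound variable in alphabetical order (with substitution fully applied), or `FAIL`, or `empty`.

step 1: unify e ~ (Bool -> (Bool -> a))  [subst: {-} | 2 pending]
  bind e := (Bool -> (Bool -> a))
step 2: unify f ~ List (a -> c)  [subst: {e:=(Bool -> (Bool -> a))} | 1 pending]
  bind f := List (a -> c)
step 3: unify ((Bool -> Int) -> List d) ~ b  [subst: {e:=(Bool -> (Bool -> a)), f:=List (a -> c)} | 0 pending]
  bind b := ((Bool -> Int) -> List d)

Answer: b:=((Bool -> Int) -> List d) e:=(Bool -> (Bool -> a)) f:=List (a -> c)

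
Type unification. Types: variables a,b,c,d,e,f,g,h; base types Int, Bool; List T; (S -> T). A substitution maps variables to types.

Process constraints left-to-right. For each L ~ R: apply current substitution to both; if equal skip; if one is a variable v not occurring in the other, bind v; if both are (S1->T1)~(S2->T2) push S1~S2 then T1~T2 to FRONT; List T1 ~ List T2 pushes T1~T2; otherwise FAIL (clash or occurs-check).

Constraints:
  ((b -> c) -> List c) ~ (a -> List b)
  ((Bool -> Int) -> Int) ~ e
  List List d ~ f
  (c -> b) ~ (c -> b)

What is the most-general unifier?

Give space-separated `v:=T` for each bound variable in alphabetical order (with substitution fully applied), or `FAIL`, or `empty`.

step 1: unify ((b -> c) -> List c) ~ (a -> List b)  [subst: {-} | 3 pending]
  -> decompose arrow: push (b -> c)~a, List c~List b
step 2: unify (b -> c) ~ a  [subst: {-} | 4 pending]
  bind a := (b -> c)
step 3: unify List c ~ List b  [subst: {a:=(b -> c)} | 3 pending]
  -> decompose List: push c~b
step 4: unify c ~ b  [subst: {a:=(b -> c)} | 3 pending]
  bind c := b
step 5: unify ((Bool -> Int) -> Int) ~ e  [subst: {a:=(b -> c), c:=b} | 2 pending]
  bind e := ((Bool -> Int) -> Int)
step 6: unify List List d ~ f  [subst: {a:=(b -> c), c:=b, e:=((Bool -> Int) -> Int)} | 1 pending]
  bind f := List List d
step 7: unify (b -> b) ~ (b -> b)  [subst: {a:=(b -> c), c:=b, e:=((Bool -> Int) -> Int), f:=List List d} | 0 pending]
  -> identical, skip

Answer: a:=(b -> b) c:=b e:=((Bool -> Int) -> Int) f:=List List d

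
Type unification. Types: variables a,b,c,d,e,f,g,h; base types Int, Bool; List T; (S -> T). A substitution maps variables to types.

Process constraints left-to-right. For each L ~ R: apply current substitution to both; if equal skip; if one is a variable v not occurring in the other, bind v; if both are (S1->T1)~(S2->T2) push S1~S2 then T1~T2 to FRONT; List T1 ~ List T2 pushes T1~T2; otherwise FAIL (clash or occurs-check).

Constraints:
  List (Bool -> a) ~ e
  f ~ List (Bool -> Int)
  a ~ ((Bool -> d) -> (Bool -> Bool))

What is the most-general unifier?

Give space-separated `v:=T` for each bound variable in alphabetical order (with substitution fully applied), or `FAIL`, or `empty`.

Answer: a:=((Bool -> d) -> (Bool -> Bool)) e:=List (Bool -> ((Bool -> d) -> (Bool -> Bool))) f:=List (Bool -> Int)

Derivation:
step 1: unify List (Bool -> a) ~ e  [subst: {-} | 2 pending]
  bind e := List (Bool -> a)
step 2: unify f ~ List (Bool -> Int)  [subst: {e:=List (Bool -> a)} | 1 pending]
  bind f := List (Bool -> Int)
step 3: unify a ~ ((Bool -> d) -> (Bool -> Bool))  [subst: {e:=List (Bool -> a), f:=List (Bool -> Int)} | 0 pending]
  bind a := ((Bool -> d) -> (Bool -> Bool))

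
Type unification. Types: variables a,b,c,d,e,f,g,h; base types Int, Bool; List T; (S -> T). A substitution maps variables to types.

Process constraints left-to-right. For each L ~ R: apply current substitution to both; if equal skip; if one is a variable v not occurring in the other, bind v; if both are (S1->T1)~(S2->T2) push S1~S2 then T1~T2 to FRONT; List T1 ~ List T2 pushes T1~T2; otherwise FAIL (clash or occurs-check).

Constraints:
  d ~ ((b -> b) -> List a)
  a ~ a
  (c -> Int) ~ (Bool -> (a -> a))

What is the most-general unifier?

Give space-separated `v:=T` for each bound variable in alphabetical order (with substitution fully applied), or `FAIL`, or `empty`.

Answer: FAIL

Derivation:
step 1: unify d ~ ((b -> b) -> List a)  [subst: {-} | 2 pending]
  bind d := ((b -> b) -> List a)
step 2: unify a ~ a  [subst: {d:=((b -> b) -> List a)} | 1 pending]
  -> identical, skip
step 3: unify (c -> Int) ~ (Bool -> (a -> a))  [subst: {d:=((b -> b) -> List a)} | 0 pending]
  -> decompose arrow: push c~Bool, Int~(a -> a)
step 4: unify c ~ Bool  [subst: {d:=((b -> b) -> List a)} | 1 pending]
  bind c := Bool
step 5: unify Int ~ (a -> a)  [subst: {d:=((b -> b) -> List a), c:=Bool} | 0 pending]
  clash: Int vs (a -> a)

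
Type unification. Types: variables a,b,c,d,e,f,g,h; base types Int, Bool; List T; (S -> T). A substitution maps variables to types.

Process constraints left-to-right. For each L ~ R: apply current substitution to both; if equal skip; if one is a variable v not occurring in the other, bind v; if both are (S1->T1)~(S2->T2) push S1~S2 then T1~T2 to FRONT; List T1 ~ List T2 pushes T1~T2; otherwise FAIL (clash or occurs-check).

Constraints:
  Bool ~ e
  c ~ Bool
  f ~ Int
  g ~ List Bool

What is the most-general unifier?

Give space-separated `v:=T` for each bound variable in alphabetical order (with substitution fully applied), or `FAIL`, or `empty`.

step 1: unify Bool ~ e  [subst: {-} | 3 pending]
  bind e := Bool
step 2: unify c ~ Bool  [subst: {e:=Bool} | 2 pending]
  bind c := Bool
step 3: unify f ~ Int  [subst: {e:=Bool, c:=Bool} | 1 pending]
  bind f := Int
step 4: unify g ~ List Bool  [subst: {e:=Bool, c:=Bool, f:=Int} | 0 pending]
  bind g := List Bool

Answer: c:=Bool e:=Bool f:=Int g:=List Bool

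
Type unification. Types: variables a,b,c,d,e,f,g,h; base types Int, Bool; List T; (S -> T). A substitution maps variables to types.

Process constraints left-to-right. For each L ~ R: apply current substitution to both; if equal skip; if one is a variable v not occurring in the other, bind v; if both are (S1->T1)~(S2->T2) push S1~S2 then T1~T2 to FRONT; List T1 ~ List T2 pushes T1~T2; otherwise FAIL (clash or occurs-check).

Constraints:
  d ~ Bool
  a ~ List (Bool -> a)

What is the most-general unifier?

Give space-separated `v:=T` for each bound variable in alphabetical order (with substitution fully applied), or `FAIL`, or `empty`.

Answer: FAIL

Derivation:
step 1: unify d ~ Bool  [subst: {-} | 1 pending]
  bind d := Bool
step 2: unify a ~ List (Bool -> a)  [subst: {d:=Bool} | 0 pending]
  occurs-check fail: a in List (Bool -> a)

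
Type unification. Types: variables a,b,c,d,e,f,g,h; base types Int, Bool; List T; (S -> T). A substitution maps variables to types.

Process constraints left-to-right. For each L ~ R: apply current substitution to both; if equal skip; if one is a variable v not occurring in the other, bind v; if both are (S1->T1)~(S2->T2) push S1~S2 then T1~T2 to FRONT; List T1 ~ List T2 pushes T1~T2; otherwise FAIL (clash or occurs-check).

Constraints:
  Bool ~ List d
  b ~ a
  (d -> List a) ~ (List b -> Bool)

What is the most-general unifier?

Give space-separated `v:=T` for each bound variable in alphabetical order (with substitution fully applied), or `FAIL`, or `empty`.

step 1: unify Bool ~ List d  [subst: {-} | 2 pending]
  clash: Bool vs List d

Answer: FAIL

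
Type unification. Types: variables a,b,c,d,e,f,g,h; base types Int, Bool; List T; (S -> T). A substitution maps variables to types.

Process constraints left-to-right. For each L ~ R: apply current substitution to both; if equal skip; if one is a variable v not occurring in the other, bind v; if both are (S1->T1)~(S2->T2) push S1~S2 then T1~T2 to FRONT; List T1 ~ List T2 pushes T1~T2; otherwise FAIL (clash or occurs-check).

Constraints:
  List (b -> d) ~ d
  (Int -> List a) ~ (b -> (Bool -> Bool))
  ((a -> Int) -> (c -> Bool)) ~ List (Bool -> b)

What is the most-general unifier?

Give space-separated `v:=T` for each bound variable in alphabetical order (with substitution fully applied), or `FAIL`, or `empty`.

Answer: FAIL

Derivation:
step 1: unify List (b -> d) ~ d  [subst: {-} | 2 pending]
  occurs-check fail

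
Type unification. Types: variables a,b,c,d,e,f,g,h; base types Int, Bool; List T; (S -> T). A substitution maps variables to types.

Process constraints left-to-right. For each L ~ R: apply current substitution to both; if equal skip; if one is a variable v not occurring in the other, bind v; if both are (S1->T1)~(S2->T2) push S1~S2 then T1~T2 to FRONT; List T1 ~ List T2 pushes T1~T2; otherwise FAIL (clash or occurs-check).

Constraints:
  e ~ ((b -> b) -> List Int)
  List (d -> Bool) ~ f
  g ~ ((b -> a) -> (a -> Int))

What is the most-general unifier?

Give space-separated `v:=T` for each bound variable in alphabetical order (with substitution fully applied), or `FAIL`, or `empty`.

Answer: e:=((b -> b) -> List Int) f:=List (d -> Bool) g:=((b -> a) -> (a -> Int))

Derivation:
step 1: unify e ~ ((b -> b) -> List Int)  [subst: {-} | 2 pending]
  bind e := ((b -> b) -> List Int)
step 2: unify List (d -> Bool) ~ f  [subst: {e:=((b -> b) -> List Int)} | 1 pending]
  bind f := List (d -> Bool)
step 3: unify g ~ ((b -> a) -> (a -> Int))  [subst: {e:=((b -> b) -> List Int), f:=List (d -> Bool)} | 0 pending]
  bind g := ((b -> a) -> (a -> Int))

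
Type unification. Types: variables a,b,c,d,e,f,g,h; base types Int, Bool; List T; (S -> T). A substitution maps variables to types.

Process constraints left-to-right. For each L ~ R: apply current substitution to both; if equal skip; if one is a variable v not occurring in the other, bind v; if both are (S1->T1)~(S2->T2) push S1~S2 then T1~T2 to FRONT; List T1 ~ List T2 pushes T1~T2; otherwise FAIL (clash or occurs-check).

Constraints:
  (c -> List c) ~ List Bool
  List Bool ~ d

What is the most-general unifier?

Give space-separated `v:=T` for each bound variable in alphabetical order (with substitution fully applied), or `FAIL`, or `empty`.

Answer: FAIL

Derivation:
step 1: unify (c -> List c) ~ List Bool  [subst: {-} | 1 pending]
  clash: (c -> List c) vs List Bool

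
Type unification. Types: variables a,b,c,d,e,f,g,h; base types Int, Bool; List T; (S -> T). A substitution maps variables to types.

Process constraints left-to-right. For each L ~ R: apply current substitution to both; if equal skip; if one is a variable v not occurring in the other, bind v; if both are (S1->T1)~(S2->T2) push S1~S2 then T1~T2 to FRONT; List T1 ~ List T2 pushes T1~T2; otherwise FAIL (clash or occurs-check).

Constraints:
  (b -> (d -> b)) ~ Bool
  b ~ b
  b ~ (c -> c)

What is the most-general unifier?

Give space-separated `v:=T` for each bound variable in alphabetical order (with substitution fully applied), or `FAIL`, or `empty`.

step 1: unify (b -> (d -> b)) ~ Bool  [subst: {-} | 2 pending]
  clash: (b -> (d -> b)) vs Bool

Answer: FAIL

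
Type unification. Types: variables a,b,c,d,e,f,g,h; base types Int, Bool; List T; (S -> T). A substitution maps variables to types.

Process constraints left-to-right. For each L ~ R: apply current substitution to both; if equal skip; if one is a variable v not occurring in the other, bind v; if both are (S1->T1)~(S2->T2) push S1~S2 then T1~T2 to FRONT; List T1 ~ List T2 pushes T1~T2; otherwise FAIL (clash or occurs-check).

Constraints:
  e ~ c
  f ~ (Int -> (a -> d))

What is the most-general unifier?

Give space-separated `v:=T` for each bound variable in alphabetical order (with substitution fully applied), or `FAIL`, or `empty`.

Answer: e:=c f:=(Int -> (a -> d))

Derivation:
step 1: unify e ~ c  [subst: {-} | 1 pending]
  bind e := c
step 2: unify f ~ (Int -> (a -> d))  [subst: {e:=c} | 0 pending]
  bind f := (Int -> (a -> d))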